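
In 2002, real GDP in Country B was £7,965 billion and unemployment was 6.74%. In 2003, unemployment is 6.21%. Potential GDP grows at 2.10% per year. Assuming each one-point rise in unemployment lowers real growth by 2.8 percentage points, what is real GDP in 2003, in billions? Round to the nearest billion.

£8,250 billion

Δu = 6.21 - 6.74 = -0.53 points.
Okun's law (growth form): g_Y = g_Y* - β × Δu = 2.10 - 2.8 × (-0.53) = 2.1 + 1.484 = 3.584%.
Real GDP in the next year = 7965 × (1 + 3.584/100) = 7965 × 1.03584 ≈ 8250 billion.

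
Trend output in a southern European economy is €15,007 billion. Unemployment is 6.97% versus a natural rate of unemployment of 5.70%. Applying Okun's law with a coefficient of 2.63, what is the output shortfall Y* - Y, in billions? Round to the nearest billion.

€501 billion

Output gap = -2.63 × (6.97 - 5.7) = -2.63 × 1.27 = -3.3401%.
Actual GDP ≈ 15007 × 0.966599 ≈ 14506 billion, so the shortfall is 15007 - 14506 = 501 billion.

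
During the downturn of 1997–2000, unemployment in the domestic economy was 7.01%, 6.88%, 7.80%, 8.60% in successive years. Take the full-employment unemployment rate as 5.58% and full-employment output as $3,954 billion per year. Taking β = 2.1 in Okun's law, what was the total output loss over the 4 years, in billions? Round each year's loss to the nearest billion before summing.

Year 1997: gap = -2.1 × (7.01 - 5.58) = -3.003%, loss ≈ 3954 × 3.003/100 ≈ 119.
Year 1998: gap = -2.1 × (6.88 - 5.58) = -2.73%, loss ≈ 3954 × 2.73/100 ≈ 108.
Year 1999: gap = -2.1 × (7.8 - 5.58) = -4.662%, loss ≈ 3954 × 4.662/100 ≈ 184.
Year 2000: gap = -2.1 × (8.6 - 5.58) = -6.342%, loss ≈ 3954 × 6.342/100 ≈ 251.
Total lost output = 119 + 108 + 184 + 251 = 662 billion.

$662 billion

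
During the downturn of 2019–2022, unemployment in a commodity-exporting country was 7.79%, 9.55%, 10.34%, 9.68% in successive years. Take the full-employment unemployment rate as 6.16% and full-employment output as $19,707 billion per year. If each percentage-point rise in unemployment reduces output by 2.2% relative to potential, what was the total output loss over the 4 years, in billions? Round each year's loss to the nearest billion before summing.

$5,515 billion

Year 2019: gap = -2.2 × (7.79 - 6.16) = -3.586%, loss ≈ 19707 × 3.586/100 ≈ 707.
Year 2020: gap = -2.2 × (9.55 - 6.16) = -7.458%, loss ≈ 19707 × 7.458/100 ≈ 1470.
Year 2021: gap = -2.2 × (10.34 - 6.16) = -9.196%, loss ≈ 19707 × 9.196/100 ≈ 1812.
Year 2022: gap = -2.2 × (9.68 - 6.16) = -7.744%, loss ≈ 19707 × 7.744/100 ≈ 1526.
Total lost output = 707 + 1470 + 1812 + 1526 = 5515 billion.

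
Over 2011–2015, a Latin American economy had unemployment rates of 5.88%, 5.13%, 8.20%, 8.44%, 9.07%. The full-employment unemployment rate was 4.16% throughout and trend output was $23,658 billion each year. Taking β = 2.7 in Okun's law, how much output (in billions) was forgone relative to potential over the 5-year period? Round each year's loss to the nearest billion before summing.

$10,170 billion

Year 2011: gap = -2.7 × (5.88 - 4.16) = -4.644%, loss ≈ 23658 × 4.644/100 ≈ 1099.
Year 2012: gap = -2.7 × (5.13 - 4.16) = -2.619%, loss ≈ 23658 × 2.619/100 ≈ 620.
Year 2013: gap = -2.7 × (8.2 - 4.16) = -10.908%, loss ≈ 23658 × 10.908/100 ≈ 2581.
Year 2014: gap = -2.7 × (8.44 - 4.16) = -11.556%, loss ≈ 23658 × 11.556/100 ≈ 2734.
Year 2015: gap = -2.7 × (9.07 - 4.16) = -13.257%, loss ≈ 23658 × 13.257/100 ≈ 3136.
Total lost output = 1099 + 620 + 2581 + 2734 + 3136 = 10170 billion.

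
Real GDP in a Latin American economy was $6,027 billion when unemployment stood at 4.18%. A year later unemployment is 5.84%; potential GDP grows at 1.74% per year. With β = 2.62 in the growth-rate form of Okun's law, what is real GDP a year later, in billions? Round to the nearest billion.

Δu = 5.84 - 4.18 = 1.66 points.
Okun's law (growth form): g_Y = g_Y* - β × Δu = 1.74 - 2.62 × (1.66) = 1.74 - 4.3492 = -2.6092%.
Real GDP in the next year = 6027 × (1 - 2.6092/100) = 6027 × 0.973908 ≈ 5870 billion.

$5,870 billion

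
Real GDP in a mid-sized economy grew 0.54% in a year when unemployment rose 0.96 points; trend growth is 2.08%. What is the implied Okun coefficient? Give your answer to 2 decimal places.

Growth form: g_Y = g_Y* - β × Δu, so β = (g_Y* - g_Y)/Δu.
β = (2.08 - 0.54)/0.96 = 1.54/0.96 = 1.60.

β ≈ 1.60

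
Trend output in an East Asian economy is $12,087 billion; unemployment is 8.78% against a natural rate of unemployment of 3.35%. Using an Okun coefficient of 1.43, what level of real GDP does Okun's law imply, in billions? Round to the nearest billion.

Unemployment gap = 8.78 - 3.35 = 5.43 points, so the output gap is -1.43 × 5.43 = -7.7649%.
Actual GDP = 12087 × (1 - 7.7649/100) = 12087 × 0.922351 ≈ 11148 billion.

$11,148 billion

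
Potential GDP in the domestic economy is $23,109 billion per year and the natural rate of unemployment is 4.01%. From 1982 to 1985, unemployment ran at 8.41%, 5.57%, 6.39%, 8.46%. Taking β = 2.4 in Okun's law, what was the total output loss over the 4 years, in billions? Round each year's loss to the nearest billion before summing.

Year 1982: gap = -2.4 × (8.41 - 4.01) = -10.56%, loss ≈ 23109 × 10.56/100 ≈ 2440.
Year 1983: gap = -2.4 × (5.57 - 4.01) = -3.744%, loss ≈ 23109 × 3.744/100 ≈ 865.
Year 1984: gap = -2.4 × (6.39 - 4.01) = -5.712%, loss ≈ 23109 × 5.712/100 ≈ 1320.
Year 1985: gap = -2.4 × (8.46 - 4.01) = -10.68%, loss ≈ 23109 × 10.68/100 ≈ 2468.
Total lost output = 2440 + 865 + 1320 + 2468 = 7093 billion.

$7,093 billion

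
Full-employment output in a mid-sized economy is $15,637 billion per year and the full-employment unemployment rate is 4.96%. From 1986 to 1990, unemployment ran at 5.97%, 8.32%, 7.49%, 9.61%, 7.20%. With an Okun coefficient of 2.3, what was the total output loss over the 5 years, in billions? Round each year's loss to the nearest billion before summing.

Year 1986: gap = -2.3 × (5.97 - 4.96) = -2.323%, loss ≈ 15637 × 2.323/100 ≈ 363.
Year 1987: gap = -2.3 × (8.32 - 4.96) = -7.728%, loss ≈ 15637 × 7.728/100 ≈ 1208.
Year 1988: gap = -2.3 × (7.49 - 4.96) = -5.819%, loss ≈ 15637 × 5.819/100 ≈ 910.
Year 1989: gap = -2.3 × (9.61 - 4.96) = -10.695%, loss ≈ 15637 × 10.695/100 ≈ 1672.
Year 1990: gap = -2.3 × (7.2 - 4.96) = -5.152%, loss ≈ 15637 × 5.152/100 ≈ 806.
Total lost output = 363 + 1208 + 910 + 1672 + 806 = 4959 billion.

$4,959 billion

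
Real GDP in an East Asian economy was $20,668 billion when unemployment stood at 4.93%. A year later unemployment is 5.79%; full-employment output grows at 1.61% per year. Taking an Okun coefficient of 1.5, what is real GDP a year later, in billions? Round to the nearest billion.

Δu = 5.79 - 4.93 = 0.86 points.
Okun's law (growth form): g_Y = g_Y* - β × Δu = 1.61 - 1.5 × (0.86) = 1.61 - 1.29 = 0.32%.
Real GDP in the next year = 20668 × (1 + 0.32/100) = 20668 × 1.0032 ≈ 20734 billion.

$20,734 billion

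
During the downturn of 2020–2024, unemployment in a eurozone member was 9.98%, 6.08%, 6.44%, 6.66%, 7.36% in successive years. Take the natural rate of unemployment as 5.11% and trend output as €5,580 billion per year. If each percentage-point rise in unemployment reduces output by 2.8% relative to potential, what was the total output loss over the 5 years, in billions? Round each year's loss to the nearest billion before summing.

€1,715 billion

Year 2020: gap = -2.8 × (9.98 - 5.11) = -13.636%, loss ≈ 5580 × 13.636/100 ≈ 761.
Year 2021: gap = -2.8 × (6.08 - 5.11) = -2.716%, loss ≈ 5580 × 2.716/100 ≈ 152.
Year 2022: gap = -2.8 × (6.44 - 5.11) = -3.724%, loss ≈ 5580 × 3.724/100 ≈ 208.
Year 2023: gap = -2.8 × (6.66 - 5.11) = -4.34%, loss ≈ 5580 × 4.34/100 ≈ 242.
Year 2024: gap = -2.8 × (7.36 - 5.11) = -6.3%, loss ≈ 5580 × 6.3/100 ≈ 352.
Total lost output = 761 + 152 + 208 + 242 + 352 = 1715 billion.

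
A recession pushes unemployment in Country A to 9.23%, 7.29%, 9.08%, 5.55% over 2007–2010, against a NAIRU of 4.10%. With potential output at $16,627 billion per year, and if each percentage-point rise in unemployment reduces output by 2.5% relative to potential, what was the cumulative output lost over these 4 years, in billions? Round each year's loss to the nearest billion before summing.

$6,131 billion

Year 2007: gap = -2.5 × (9.23 - 4.1) = -12.825%, loss ≈ 16627 × 12.825/100 ≈ 2132.
Year 2008: gap = -2.5 × (7.29 - 4.1) = -7.975%, loss ≈ 16627 × 7.975/100 ≈ 1326.
Year 2009: gap = -2.5 × (9.08 - 4.1) = -12.45%, loss ≈ 16627 × 12.45/100 ≈ 2070.
Year 2010: gap = -2.5 × (5.55 - 4.1) = -3.625%, loss ≈ 16627 × 3.625/100 ≈ 603.
Total lost output = 2132 + 1326 + 2070 + 603 = 6131 billion.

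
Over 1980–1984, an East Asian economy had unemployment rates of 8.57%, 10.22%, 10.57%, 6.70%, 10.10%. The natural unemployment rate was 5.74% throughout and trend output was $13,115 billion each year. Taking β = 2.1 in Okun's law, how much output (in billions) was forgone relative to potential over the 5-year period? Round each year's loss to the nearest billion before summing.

$4,808 billion

Year 1980: gap = -2.1 × (8.57 - 5.74) = -5.943%, loss ≈ 13115 × 5.943/100 ≈ 779.
Year 1981: gap = -2.1 × (10.22 - 5.74) = -9.408%, loss ≈ 13115 × 9.408/100 ≈ 1234.
Year 1982: gap = -2.1 × (10.57 - 5.74) = -10.143%, loss ≈ 13115 × 10.143/100 ≈ 1330.
Year 1983: gap = -2.1 × (6.7 - 5.74) = -2.016%, loss ≈ 13115 × 2.016/100 ≈ 264.
Year 1984: gap = -2.1 × (10.1 - 5.74) = -9.156%, loss ≈ 13115 × 9.156/100 ≈ 1201.
Total lost output = 779 + 1234 + 1330 + 264 + 1201 = 4808 billion.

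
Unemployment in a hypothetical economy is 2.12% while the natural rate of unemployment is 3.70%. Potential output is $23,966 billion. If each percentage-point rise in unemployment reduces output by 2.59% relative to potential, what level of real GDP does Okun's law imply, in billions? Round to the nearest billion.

$24,947 billion

Unemployment gap = 2.12 - 3.7 = -1.58 points, so the output gap is -2.59 × (-1.58) = 4.0922%.
Actual GDP = 23966 × (1 + 4.0922/100) = 23966 × 1.040922 ≈ 24947 billion.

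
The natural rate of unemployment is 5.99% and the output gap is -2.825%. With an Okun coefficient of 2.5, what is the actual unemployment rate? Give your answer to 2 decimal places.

From Okun's law, u - u* = -(output gap)/β = -(-2.825)/2.5 = 1.13 points.
So u = 5.99 + 1.13 = 7.12%.

7.12%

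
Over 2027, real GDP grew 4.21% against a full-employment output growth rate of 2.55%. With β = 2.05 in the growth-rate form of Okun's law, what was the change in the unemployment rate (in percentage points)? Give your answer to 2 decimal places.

Growth-rate Okun's law: g_Y = g_Y* - β × Δu, so Δu = (g_Y* - g_Y)/β.
Δu = (2.55 - 4.21)/2.05 = -1.66/2.05 = -0.81 percentage points.

-0.81 percentage points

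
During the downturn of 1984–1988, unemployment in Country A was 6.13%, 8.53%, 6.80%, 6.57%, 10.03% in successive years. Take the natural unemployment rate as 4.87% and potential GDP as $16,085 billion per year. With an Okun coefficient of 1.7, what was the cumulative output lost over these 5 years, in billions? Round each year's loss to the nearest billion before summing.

$3,750 billion

Year 1984: gap = -1.7 × (6.13 - 4.87) = -2.142%, loss ≈ 16085 × 2.142/100 ≈ 345.
Year 1985: gap = -1.7 × (8.53 - 4.87) = -6.222%, loss ≈ 16085 × 6.222/100 ≈ 1001.
Year 1986: gap = -1.7 × (6.8 - 4.87) = -3.281%, loss ≈ 16085 × 3.281/100 ≈ 528.
Year 1987: gap = -1.7 × (6.57 - 4.87) = -2.89%, loss ≈ 16085 × 2.89/100 ≈ 465.
Year 1988: gap = -1.7 × (10.03 - 4.87) = -8.772%, loss ≈ 16085 × 8.772/100 ≈ 1411.
Total lost output = 345 + 1001 + 528 + 465 + 1411 = 3750 billion.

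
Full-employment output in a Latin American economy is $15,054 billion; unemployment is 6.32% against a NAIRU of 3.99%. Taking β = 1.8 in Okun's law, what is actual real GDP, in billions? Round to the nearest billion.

$14,423 billion

Unemployment gap = 6.32 - 3.99 = 2.33 points, so the output gap is -1.8 × 2.33 = -4.194%.
Actual GDP = 15054 × (1 - 4.194/100) = 15054 × 0.95806 ≈ 14423 billion.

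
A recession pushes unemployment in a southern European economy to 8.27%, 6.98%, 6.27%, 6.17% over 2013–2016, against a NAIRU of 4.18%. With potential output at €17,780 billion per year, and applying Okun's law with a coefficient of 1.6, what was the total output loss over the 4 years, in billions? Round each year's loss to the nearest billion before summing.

€3,122 billion

Year 2013: gap = -1.6 × (8.27 - 4.18) = -6.544%, loss ≈ 17780 × 6.544/100 ≈ 1164.
Year 2014: gap = -1.6 × (6.98 - 4.18) = -4.48%, loss ≈ 17780 × 4.48/100 ≈ 797.
Year 2015: gap = -1.6 × (6.27 - 4.18) = -3.344%, loss ≈ 17780 × 3.344/100 ≈ 595.
Year 2016: gap = -1.6 × (6.17 - 4.18) = -3.184%, loss ≈ 17780 × 3.184/100 ≈ 566.
Total lost output = 1164 + 797 + 595 + 566 = 3122 billion.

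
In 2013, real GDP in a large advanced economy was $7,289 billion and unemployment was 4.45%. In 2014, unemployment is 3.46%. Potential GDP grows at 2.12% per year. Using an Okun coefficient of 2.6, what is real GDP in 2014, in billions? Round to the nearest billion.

$7,631 billion

Δu = 3.46 - 4.45 = -0.99 points.
Okun's law (growth form): g_Y = g_Y* - β × Δu = 2.12 - 2.6 × (-0.99) = 2.12 + 2.574 = 4.694%.
Real GDP in the next year = 7289 × (1 + 4.694/100) = 7289 × 1.04694 ≈ 7631 billion.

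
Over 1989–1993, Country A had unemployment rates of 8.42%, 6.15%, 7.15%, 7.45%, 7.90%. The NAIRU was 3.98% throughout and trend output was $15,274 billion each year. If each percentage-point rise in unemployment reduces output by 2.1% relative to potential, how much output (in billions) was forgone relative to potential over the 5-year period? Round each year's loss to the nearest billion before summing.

Year 1989: gap = -2.1 × (8.42 - 3.98) = -9.324%, loss ≈ 15274 × 9.324/100 ≈ 1424.
Year 1990: gap = -2.1 × (6.15 - 3.98) = -4.557%, loss ≈ 15274 × 4.557/100 ≈ 696.
Year 1991: gap = -2.1 × (7.15 - 3.98) = -6.657%, loss ≈ 15274 × 6.657/100 ≈ 1017.
Year 1992: gap = -2.1 × (7.45 - 3.98) = -7.287%, loss ≈ 15274 × 7.287/100 ≈ 1113.
Year 1993: gap = -2.1 × (7.9 - 3.98) = -8.232%, loss ≈ 15274 × 8.232/100 ≈ 1257.
Total lost output = 1424 + 696 + 1017 + 1113 + 1257 = 5507 billion.

$5,507 billion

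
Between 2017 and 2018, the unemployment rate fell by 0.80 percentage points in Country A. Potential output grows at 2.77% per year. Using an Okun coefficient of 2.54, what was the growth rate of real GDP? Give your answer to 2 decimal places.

Growth-rate Okun's law: g_Y = g_Y* - β × Δu.
g_Y = 2.77 - 2.54 × (-0.80) = 2.77 + 2.032 = 4.802%, i.e. 4.80% to 2 d.p.

4.80%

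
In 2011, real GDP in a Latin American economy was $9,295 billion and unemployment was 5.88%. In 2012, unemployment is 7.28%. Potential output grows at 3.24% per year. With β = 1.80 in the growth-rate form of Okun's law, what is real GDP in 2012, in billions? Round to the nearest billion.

$9,362 billion

Δu = 7.28 - 5.88 = 1.4 points.
Okun's law (growth form): g_Y = g_Y* - β × Δu = 3.24 - 1.80 × (1.40) = 3.24 - 2.52 = 0.72%.
Real GDP in the next year = 9295 × (1 + 0.72/100) = 9295 × 1.0072 ≈ 9362 billion.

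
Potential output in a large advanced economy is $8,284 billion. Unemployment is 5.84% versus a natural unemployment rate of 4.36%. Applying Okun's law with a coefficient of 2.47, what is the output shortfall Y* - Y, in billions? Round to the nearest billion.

Output gap = -2.47 × (5.84 - 4.36) = -2.47 × 1.48 = -3.6556%.
Actual GDP ≈ 8284 × 0.963444 ≈ 7981 billion, so the shortfall is 8284 - 7981 = 303 billion.

$303 billion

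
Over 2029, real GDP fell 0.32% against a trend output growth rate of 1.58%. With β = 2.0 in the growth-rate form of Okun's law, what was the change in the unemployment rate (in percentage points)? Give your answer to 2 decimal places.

0.95 percentage points

Growth-rate Okun's law: g_Y = g_Y* - β × Δu, so Δu = (g_Y* - g_Y)/β.
Δu = (1.58 + 0.32)/2.0 = 1.9/2.0 = 0.95 percentage points.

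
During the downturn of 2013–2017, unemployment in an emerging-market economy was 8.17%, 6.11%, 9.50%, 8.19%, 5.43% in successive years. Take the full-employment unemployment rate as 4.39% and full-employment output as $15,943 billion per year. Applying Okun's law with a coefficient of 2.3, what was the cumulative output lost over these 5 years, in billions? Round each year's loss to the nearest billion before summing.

Year 2013: gap = -2.3 × (8.17 - 4.39) = -8.694%, loss ≈ 15943 × 8.694/100 ≈ 1386.
Year 2014: gap = -2.3 × (6.11 - 4.39) = -3.956%, loss ≈ 15943 × 3.956/100 ≈ 631.
Year 2015: gap = -2.3 × (9.5 - 4.39) = -11.753%, loss ≈ 15943 × 11.753/100 ≈ 1874.
Year 2016: gap = -2.3 × (8.19 - 4.39) = -8.74%, loss ≈ 15943 × 8.74/100 ≈ 1393.
Year 2017: gap = -2.3 × (5.43 - 4.39) = -2.392%, loss ≈ 15943 × 2.392/100 ≈ 381.
Total lost output = 1386 + 631 + 1874 + 1393 + 381 = 5665 billion.

$5,665 billion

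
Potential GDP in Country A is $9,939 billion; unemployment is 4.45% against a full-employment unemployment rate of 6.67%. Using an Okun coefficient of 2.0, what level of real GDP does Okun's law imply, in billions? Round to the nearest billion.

$10,380 billion

Unemployment gap = 4.45 - 6.67 = -2.22 points, so the output gap is -2 × (-2.22) = 4.44%.
Actual GDP = 9939 × (1 + 4.44/100) = 9939 × 1.0444 ≈ 10380 billion.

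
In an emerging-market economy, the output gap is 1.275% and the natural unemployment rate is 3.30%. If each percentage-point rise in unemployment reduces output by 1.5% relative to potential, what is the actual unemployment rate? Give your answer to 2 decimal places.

From Okun's law, u - u* = -(output gap)/β = -(1.275)/1.5 = -0.85 points.
So u = 3.3 - 0.85 = 2.45%.

2.45%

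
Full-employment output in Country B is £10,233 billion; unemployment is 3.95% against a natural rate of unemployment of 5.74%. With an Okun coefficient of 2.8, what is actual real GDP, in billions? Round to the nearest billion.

£10,746 billion

Unemployment gap = 3.95 - 5.74 = -1.79 points, so the output gap is -2.8 × (-1.79) = 5.012%.
Actual GDP = 10233 × (1 + 5.012/100) = 10233 × 1.05012 ≈ 10746 billion.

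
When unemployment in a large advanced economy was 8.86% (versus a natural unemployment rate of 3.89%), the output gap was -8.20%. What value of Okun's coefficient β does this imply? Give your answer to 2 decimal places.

Okun's law: output gap = -β × (u - u*).
-8.20 = -β × (8.86 - 3.89) = -β × 4.97, so β = 8.2/4.97 = 1.65.

β ≈ 1.65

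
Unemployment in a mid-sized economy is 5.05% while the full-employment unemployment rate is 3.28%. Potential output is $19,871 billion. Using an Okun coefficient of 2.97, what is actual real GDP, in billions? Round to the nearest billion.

Unemployment gap = 5.05 - 3.28 = 1.77 points, so the output gap is -2.97 × 1.77 = -5.2569%.
Actual GDP = 19871 × (1 - 5.2569/100) = 19871 × 0.947431 ≈ 18826 billion.

$18,826 billion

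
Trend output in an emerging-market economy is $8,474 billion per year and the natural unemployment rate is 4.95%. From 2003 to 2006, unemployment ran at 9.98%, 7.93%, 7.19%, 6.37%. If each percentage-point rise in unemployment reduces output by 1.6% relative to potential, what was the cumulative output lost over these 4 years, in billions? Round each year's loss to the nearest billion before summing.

Year 2003: gap = -1.6 × (9.98 - 4.95) = -8.048%, loss ≈ 8474 × 8.048/100 ≈ 682.
Year 2004: gap = -1.6 × (7.93 - 4.95) = -4.768%, loss ≈ 8474 × 4.768/100 ≈ 404.
Year 2005: gap = -1.6 × (7.19 - 4.95) = -3.584%, loss ≈ 8474 × 3.584/100 ≈ 304.
Year 2006: gap = -1.6 × (6.37 - 4.95) = -2.272%, loss ≈ 8474 × 2.272/100 ≈ 193.
Total lost output = 682 + 404 + 304 + 193 = 1583 billion.

$1,583 billion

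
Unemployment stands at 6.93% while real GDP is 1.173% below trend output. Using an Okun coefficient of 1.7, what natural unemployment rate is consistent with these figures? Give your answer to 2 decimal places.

6.24%

From Okun's law, u - u* = -(output gap)/β = -(-1.173)/1.7 = 0.69 points.
So u* = 6.93 - 0.69 = 6.24%.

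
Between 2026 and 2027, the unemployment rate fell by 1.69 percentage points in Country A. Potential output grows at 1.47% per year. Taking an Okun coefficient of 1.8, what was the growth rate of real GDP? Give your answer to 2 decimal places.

Growth-rate Okun's law: g_Y = g_Y* - β × Δu.
g_Y = 1.47 - 1.8 × (-1.69) = 1.47 + 3.042 = 4.512%, i.e. 4.51% to 2 d.p.

4.51%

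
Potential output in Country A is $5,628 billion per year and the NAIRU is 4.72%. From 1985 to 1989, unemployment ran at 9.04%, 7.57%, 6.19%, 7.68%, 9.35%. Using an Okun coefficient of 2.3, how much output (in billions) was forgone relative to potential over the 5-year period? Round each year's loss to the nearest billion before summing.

Year 1985: gap = -2.3 × (9.04 - 4.72) = -9.936%, loss ≈ 5628 × 9.936/100 ≈ 559.
Year 1986: gap = -2.3 × (7.57 - 4.72) = -6.555%, loss ≈ 5628 × 6.555/100 ≈ 369.
Year 1987: gap = -2.3 × (6.19 - 4.72) = -3.381%, loss ≈ 5628 × 3.381/100 ≈ 190.
Year 1988: gap = -2.3 × (7.68 - 4.72) = -6.808%, loss ≈ 5628 × 6.808/100 ≈ 383.
Year 1989: gap = -2.3 × (9.35 - 4.72) = -10.649%, loss ≈ 5628 × 10.649/100 ≈ 599.
Total lost output = 559 + 369 + 190 + 383 + 599 = 2100 billion.

$2,100 billion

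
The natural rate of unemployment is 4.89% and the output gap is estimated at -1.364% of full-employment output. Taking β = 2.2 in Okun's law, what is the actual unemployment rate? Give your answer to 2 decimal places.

From Okun's law, u - u* = -(output gap)/β = -(-1.364)/2.2 = 0.62 points.
So u = 4.89 + 0.62 = 5.51%.

5.51%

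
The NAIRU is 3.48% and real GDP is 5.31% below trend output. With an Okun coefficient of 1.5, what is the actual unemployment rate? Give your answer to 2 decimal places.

From Okun's law, u - u* = -(output gap)/β = -(-5.31)/1.5 = 3.54 points.
So u = 3.48 + 3.54 = 7.02%.

7.02%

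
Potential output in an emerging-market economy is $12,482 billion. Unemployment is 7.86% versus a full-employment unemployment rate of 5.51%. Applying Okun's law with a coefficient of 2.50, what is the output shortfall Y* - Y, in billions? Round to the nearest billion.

Output gap = -2.50 × (7.86 - 5.51) = -2.5 × 2.35 = -5.875%.
Actual GDP ≈ 12482 × 0.94125 ≈ 11749 billion, so the shortfall is 12482 - 11749 = 733 billion.

$733 billion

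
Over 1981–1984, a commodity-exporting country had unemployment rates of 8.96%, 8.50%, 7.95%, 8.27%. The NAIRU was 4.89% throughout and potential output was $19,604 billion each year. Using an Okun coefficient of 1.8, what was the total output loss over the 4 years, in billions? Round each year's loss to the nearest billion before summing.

Year 1981: gap = -1.8 × (8.96 - 4.89) = -7.326%, loss ≈ 19604 × 7.326/100 ≈ 1436.
Year 1982: gap = -1.8 × (8.5 - 4.89) = -6.498%, loss ≈ 19604 × 6.498/100 ≈ 1274.
Year 1983: gap = -1.8 × (7.95 - 4.89) = -5.508%, loss ≈ 19604 × 5.508/100 ≈ 1080.
Year 1984: gap = -1.8 × (8.27 - 4.89) = -6.084%, loss ≈ 19604 × 6.084/100 ≈ 1193.
Total lost output = 1436 + 1274 + 1080 + 1193 = 4983 billion.

$4,983 billion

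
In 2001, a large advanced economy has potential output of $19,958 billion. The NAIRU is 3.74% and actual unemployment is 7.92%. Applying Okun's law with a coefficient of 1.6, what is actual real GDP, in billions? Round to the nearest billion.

$18,623 billion

Unemployment gap = 7.92 - 3.74 = 4.18 points, so the output gap is -1.6 × 4.18 = -6.688%.
Actual GDP = 19958 × (1 - 6.688/100) = 19958 × 0.93312 ≈ 18623 billion.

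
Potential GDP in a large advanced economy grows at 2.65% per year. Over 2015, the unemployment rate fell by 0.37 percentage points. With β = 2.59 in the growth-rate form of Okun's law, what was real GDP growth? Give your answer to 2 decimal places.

Growth-rate Okun's law: g_Y = g_Y* - β × Δu.
g_Y = 2.65 - 2.59 × (-0.37) = 2.65 + 0.9583 = 3.6083%, i.e. 3.61% to 2 d.p.

3.61%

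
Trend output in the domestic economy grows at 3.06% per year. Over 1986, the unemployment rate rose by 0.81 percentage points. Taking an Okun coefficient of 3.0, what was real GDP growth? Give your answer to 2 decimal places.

Growth-rate Okun's law: g_Y = g_Y* - β × Δu.
g_Y = 3.06 - 3.0 × (0.81) = 3.06 - 2.43 = 0.63%, i.e. 0.63% to 2 d.p.

0.63%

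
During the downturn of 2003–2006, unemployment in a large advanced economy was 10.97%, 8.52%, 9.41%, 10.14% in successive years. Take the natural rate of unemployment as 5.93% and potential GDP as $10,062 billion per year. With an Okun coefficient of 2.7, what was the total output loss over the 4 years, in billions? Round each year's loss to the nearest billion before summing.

Year 2003: gap = -2.7 × (10.97 - 5.93) = -13.608%, loss ≈ 10062 × 13.608/100 ≈ 1369.
Year 2004: gap = -2.7 × (8.52 - 5.93) = -6.993%, loss ≈ 10062 × 6.993/100 ≈ 704.
Year 2005: gap = -2.7 × (9.41 - 5.93) = -9.396%, loss ≈ 10062 × 9.396/100 ≈ 945.
Year 2006: gap = -2.7 × (10.14 - 5.93) = -11.367%, loss ≈ 10062 × 11.367/100 ≈ 1144.
Total lost output = 1369 + 704 + 945 + 1144 = 4162 billion.

$4,162 billion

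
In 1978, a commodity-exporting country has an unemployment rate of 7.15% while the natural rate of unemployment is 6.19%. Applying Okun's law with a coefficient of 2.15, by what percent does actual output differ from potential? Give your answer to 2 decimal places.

-2.06%

The unemployment gap is 7.15 - 6.19 = 0.96 percentage points.
Okun's law gives an output gap of -2.15 × 0.96 = -2.064%, i.e. 2.06% below potential.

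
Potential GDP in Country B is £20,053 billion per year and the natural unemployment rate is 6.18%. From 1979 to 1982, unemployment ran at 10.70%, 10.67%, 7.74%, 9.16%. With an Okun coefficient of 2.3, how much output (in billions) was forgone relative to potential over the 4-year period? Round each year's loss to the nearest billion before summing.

£6,250 billion

Year 1979: gap = -2.3 × (10.7 - 6.18) = -10.396%, loss ≈ 20053 × 10.396/100 ≈ 2085.
Year 1980: gap = -2.3 × (10.67 - 6.18) = -10.327%, loss ≈ 20053 × 10.327/100 ≈ 2071.
Year 1981: gap = -2.3 × (7.74 - 6.18) = -3.588%, loss ≈ 20053 × 3.588/100 ≈ 720.
Year 1982: gap = -2.3 × (9.16 - 6.18) = -6.854%, loss ≈ 20053 × 6.854/100 ≈ 1374.
Total lost output = 2085 + 2071 + 720 + 1374 = 6250 billion.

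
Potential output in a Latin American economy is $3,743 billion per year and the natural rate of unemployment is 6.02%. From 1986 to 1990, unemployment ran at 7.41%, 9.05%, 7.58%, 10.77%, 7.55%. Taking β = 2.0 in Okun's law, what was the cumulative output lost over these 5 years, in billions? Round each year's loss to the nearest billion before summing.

$919 billion

Year 1986: gap = -2.0 × (7.41 - 6.02) = -2.78%, loss ≈ 3743 × 2.78/100 ≈ 104.
Year 1987: gap = -2.0 × (9.05 - 6.02) = -6.06%, loss ≈ 3743 × 6.06/100 ≈ 227.
Year 1988: gap = -2.0 × (7.58 - 6.02) = -3.12%, loss ≈ 3743 × 3.12/100 ≈ 117.
Year 1989: gap = -2.0 × (10.77 - 6.02) = -9.5%, loss ≈ 3743 × 9.5/100 ≈ 356.
Year 1990: gap = -2.0 × (7.55 - 6.02) = -3.06%, loss ≈ 3743 × 3.06/100 ≈ 115.
Total lost output = 104 + 227 + 117 + 356 + 115 = 919 billion.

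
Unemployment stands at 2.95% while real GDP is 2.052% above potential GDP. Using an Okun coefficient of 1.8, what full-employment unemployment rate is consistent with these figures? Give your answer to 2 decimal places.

From Okun's law, u - u* = -(output gap)/β = -(2.052)/1.8 = -1.14 points.
So u* = 2.95 + 1.14 = 4.09%.

4.09%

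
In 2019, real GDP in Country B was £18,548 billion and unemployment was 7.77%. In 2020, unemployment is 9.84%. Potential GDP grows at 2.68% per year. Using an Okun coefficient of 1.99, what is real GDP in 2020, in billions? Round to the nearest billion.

Δu = 9.84 - 7.77 = 2.07 points.
Okun's law (growth form): g_Y = g_Y* - β × Δu = 2.68 - 1.99 × (2.07) = 2.68 - 4.1193 = -1.4393%.
Real GDP in the next year = 18548 × (1 - 1.4393/100) = 18548 × 0.985607 ≈ 18281 billion.

£18,281 billion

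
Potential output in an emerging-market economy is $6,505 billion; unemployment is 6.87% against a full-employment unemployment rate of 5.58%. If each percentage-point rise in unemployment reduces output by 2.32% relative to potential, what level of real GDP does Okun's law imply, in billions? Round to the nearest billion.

Unemployment gap = 6.87 - 5.58 = 1.29 points, so the output gap is -2.32 × 1.29 = -2.9928%.
Actual GDP = 6505 × (1 - 2.9928/100) = 6505 × 0.970072 ≈ 6310 billion.

$6,310 billion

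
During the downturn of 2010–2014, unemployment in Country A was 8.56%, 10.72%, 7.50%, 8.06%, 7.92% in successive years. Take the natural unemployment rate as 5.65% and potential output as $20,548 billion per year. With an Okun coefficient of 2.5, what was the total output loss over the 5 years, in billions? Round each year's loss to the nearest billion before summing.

$7,453 billion

Year 2010: gap = -2.5 × (8.56 - 5.65) = -7.275%, loss ≈ 20548 × 7.275/100 ≈ 1495.
Year 2011: gap = -2.5 × (10.72 - 5.65) = -12.675%, loss ≈ 20548 × 12.675/100 ≈ 2604.
Year 2012: gap = -2.5 × (7.5 - 5.65) = -4.625%, loss ≈ 20548 × 4.625/100 ≈ 950.
Year 2013: gap = -2.5 × (8.06 - 5.65) = -6.025%, loss ≈ 20548 × 6.025/100 ≈ 1238.
Year 2014: gap = -2.5 × (7.92 - 5.65) = -5.675%, loss ≈ 20548 × 5.675/100 ≈ 1166.
Total lost output = 1495 + 2604 + 950 + 1238 + 1166 = 7453 billion.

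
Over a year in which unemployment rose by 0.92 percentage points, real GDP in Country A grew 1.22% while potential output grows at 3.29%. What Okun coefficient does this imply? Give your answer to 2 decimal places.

β ≈ 2.25

Growth form: g_Y = g_Y* - β × Δu, so β = (g_Y* - g_Y)/Δu.
β = (3.29 - 1.22)/0.92 = 2.07/0.92 = 2.25.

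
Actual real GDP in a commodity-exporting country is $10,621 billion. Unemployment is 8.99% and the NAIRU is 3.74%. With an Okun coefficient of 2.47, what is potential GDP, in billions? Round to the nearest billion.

$12,203 billion

Unemployment gap = 8.99 - 3.74 = 5.25 points, so output gap = -2.47 × 5.25 = -12.9675%.
Since Y = Y* × (1 + gap/100), Y* = 10621/0.870325 ≈ 12203 billion.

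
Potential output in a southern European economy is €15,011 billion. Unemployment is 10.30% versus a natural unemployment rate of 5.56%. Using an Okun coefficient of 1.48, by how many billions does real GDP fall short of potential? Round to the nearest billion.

€1,053 billion

Output gap = -1.48 × (10.3 - 5.56) = -1.48 × 4.74 = -7.0152%.
Actual GDP ≈ 15011 × 0.929848 ≈ 13958 billion, so the shortfall is 15011 - 13958 = 1053 billion.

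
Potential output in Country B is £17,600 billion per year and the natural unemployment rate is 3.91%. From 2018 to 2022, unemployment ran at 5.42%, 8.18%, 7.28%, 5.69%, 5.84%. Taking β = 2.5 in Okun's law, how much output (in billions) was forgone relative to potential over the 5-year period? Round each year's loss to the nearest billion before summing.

£5,658 billion

Year 2018: gap = -2.5 × (5.42 - 3.91) = -3.775%, loss ≈ 17600 × 3.775/100 ≈ 664.
Year 2019: gap = -2.5 × (8.18 - 3.91) = -10.675%, loss ≈ 17600 × 10.675/100 ≈ 1879.
Year 2020: gap = -2.5 × (7.28 - 3.91) = -8.425%, loss ≈ 17600 × 8.425/100 ≈ 1483.
Year 2021: gap = -2.5 × (5.69 - 3.91) = -4.45%, loss ≈ 17600 × 4.45/100 ≈ 783.
Year 2022: gap = -2.5 × (5.84 - 3.91) = -4.825%, loss ≈ 17600 × 4.825/100 ≈ 849.
Total lost output = 664 + 1879 + 1483 + 783 + 849 = 5658 billion.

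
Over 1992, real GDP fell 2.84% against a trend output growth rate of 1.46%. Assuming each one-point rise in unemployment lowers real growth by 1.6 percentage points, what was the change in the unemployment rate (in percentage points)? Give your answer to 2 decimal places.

2.69 percentage points

Growth-rate Okun's law: g_Y = g_Y* - β × Δu, so Δu = (g_Y* - g_Y)/β.
Δu = (1.46 + 2.84)/1.6 = 4.3/1.6 = 2.69 percentage points.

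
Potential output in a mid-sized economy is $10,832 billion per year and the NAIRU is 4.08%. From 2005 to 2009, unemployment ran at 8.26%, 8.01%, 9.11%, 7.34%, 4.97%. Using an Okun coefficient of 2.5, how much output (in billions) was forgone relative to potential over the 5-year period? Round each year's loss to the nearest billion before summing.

$4,682 billion

Year 2005: gap = -2.5 × (8.26 - 4.08) = -10.45%, loss ≈ 10832 × 10.45/100 ≈ 1132.
Year 2006: gap = -2.5 × (8.01 - 4.08) = -9.825%, loss ≈ 10832 × 9.825/100 ≈ 1064.
Year 2007: gap = -2.5 × (9.11 - 4.08) = -12.575%, loss ≈ 10832 × 12.575/100 ≈ 1362.
Year 2008: gap = -2.5 × (7.34 - 4.08) = -8.15%, loss ≈ 10832 × 8.15/100 ≈ 883.
Year 2009: gap = -2.5 × (4.97 - 4.08) = -2.225%, loss ≈ 10832 × 2.225/100 ≈ 241.
Total lost output = 1132 + 1064 + 1362 + 883 + 241 = 4682 billion.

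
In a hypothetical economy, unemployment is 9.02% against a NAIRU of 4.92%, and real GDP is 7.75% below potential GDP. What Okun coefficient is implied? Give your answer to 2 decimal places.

Okun's law: output gap = -β × (u - u*).
-7.75 = -β × (9.02 - 4.92) = -β × 4.1, so β = 7.75/4.1 = 1.89.

β ≈ 1.89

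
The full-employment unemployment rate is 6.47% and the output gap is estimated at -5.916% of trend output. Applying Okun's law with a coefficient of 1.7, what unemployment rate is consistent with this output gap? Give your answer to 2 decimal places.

From Okun's law, u - u* = -(output gap)/β = -(-5.916)/1.7 = 3.48 points.
So u = 6.47 + 3.48 = 9.95%.

9.95%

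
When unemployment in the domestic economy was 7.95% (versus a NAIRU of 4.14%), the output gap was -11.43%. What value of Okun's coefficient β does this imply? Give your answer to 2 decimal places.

β ≈ 3.00

Okun's law: output gap = -β × (u - u*).
-11.43 = -β × (7.95 - 4.14) = -β × 3.81, so β = 11.43/3.81 = 3.00.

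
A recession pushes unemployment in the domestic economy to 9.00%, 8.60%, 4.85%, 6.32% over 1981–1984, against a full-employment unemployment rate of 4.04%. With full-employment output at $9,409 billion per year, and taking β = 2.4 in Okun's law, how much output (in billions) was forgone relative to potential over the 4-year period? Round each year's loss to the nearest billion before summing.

$2,848 billion

Year 1981: gap = -2.4 × (9 - 4.04) = -11.904%, loss ≈ 9409 × 11.904/100 ≈ 1120.
Year 1982: gap = -2.4 × (8.6 - 4.04) = -10.944%, loss ≈ 9409 × 10.944/100 ≈ 1030.
Year 1983: gap = -2.4 × (4.85 - 4.04) = -1.944%, loss ≈ 9409 × 1.944/100 ≈ 183.
Year 1984: gap = -2.4 × (6.32 - 4.04) = -5.472%, loss ≈ 9409 × 5.472/100 ≈ 515.
Total lost output = 1120 + 1030 + 183 + 515 = 2848 billion.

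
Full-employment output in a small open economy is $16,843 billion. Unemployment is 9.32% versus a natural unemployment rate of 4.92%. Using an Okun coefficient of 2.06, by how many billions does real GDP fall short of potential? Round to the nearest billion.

Output gap = -2.06 × (9.32 - 4.92) = -2.06 × 4.4 = -9.064%.
Actual GDP ≈ 16843 × 0.90936 ≈ 15316 billion, so the shortfall is 16843 - 15316 = 1527 billion.

$1,527 billion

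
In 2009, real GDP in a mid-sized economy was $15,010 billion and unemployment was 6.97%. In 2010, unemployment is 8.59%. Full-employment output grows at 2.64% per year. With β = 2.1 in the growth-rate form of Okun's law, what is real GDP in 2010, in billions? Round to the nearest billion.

$14,896 billion

Δu = 8.59 - 6.97 = 1.62 points.
Okun's law (growth form): g_Y = g_Y* - β × Δu = 2.64 - 2.1 × (1.62) = 2.64 - 3.402 = -0.762%.
Real GDP in the next year = 15010 × (1 - 0.762/100) = 15010 × 0.99238 ≈ 14896 billion.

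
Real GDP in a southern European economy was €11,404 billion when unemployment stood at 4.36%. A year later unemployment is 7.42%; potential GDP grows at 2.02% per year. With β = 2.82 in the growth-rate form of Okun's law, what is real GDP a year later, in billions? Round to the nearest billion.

Δu = 7.42 - 4.36 = 3.06 points.
Okun's law (growth form): g_Y = g_Y* - β × Δu = 2.02 - 2.82 × (3.06) = 2.02 - 8.6292 = -6.6092%.
Real GDP in the next year = 11404 × (1 - 6.6092/100) = 11404 × 0.933908 ≈ 10650 billion.

€10,650 billion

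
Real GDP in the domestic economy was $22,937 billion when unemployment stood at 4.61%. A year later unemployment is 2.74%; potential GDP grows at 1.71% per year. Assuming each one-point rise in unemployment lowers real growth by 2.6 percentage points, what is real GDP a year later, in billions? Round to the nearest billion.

Δu = 2.74 - 4.61 = -1.87 points.
Okun's law (growth form): g_Y = g_Y* - β × Δu = 1.71 - 2.6 × (-1.87) = 1.71 + 4.862 = 6.572%.
Real GDP in the next year = 22937 × (1 + 6.572/100) = 22937 × 1.06572 ≈ 24444 billion.

$24,444 billion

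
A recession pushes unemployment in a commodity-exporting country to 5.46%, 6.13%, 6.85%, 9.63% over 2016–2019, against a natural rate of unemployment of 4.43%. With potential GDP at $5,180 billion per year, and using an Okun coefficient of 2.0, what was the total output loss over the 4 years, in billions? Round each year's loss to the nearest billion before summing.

$1,073 billion

Year 2016: gap = -2.0 × (5.46 - 4.43) = -2.06%, loss ≈ 5180 × 2.06/100 ≈ 107.
Year 2017: gap = -2.0 × (6.13 - 4.43) = -3.4%, loss ≈ 5180 × 3.4/100 ≈ 176.
Year 2018: gap = -2.0 × (6.85 - 4.43) = -4.84%, loss ≈ 5180 × 4.84/100 ≈ 251.
Year 2019: gap = -2.0 × (9.63 - 4.43) = -10.4%, loss ≈ 5180 × 10.4/100 ≈ 539.
Total lost output = 107 + 176 + 251 + 539 = 1073 billion.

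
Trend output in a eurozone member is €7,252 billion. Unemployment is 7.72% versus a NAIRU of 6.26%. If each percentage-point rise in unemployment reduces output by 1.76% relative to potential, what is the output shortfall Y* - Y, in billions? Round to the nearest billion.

Output gap = -1.76 × (7.72 - 6.26) = -1.76 × 1.46 = -2.5696%.
Actual GDP ≈ 7252 × 0.974304 ≈ 7066 billion, so the shortfall is 7252 - 7066 = 186 billion.

€186 billion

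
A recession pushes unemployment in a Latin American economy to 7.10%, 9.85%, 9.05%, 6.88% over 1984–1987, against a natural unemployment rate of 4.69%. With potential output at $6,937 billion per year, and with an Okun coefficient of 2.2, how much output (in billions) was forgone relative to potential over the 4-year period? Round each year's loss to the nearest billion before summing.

$2,154 billion

Year 1984: gap = -2.2 × (7.1 - 4.69) = -5.302%, loss ≈ 6937 × 5.302/100 ≈ 368.
Year 1985: gap = -2.2 × (9.85 - 4.69) = -11.352%, loss ≈ 6937 × 11.352/100 ≈ 787.
Year 1986: gap = -2.2 × (9.05 - 4.69) = -9.592%, loss ≈ 6937 × 9.592/100 ≈ 665.
Year 1987: gap = -2.2 × (6.88 - 4.69) = -4.818%, loss ≈ 6937 × 4.818/100 ≈ 334.
Total lost output = 368 + 787 + 665 + 334 = 2154 billion.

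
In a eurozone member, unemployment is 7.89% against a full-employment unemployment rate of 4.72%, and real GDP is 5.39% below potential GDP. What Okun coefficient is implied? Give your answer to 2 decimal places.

β ≈ 1.70

Okun's law: output gap = -β × (u - u*).
-5.39 = -β × (7.89 - 4.72) = -β × 3.17, so β = 5.39/3.17 = 1.70.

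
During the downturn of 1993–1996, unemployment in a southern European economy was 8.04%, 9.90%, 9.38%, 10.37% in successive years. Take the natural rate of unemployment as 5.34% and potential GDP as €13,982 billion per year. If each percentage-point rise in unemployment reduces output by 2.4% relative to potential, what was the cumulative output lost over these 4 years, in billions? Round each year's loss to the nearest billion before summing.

Year 1993: gap = -2.4 × (8.04 - 5.34) = -6.48%, loss ≈ 13982 × 6.48/100 ≈ 906.
Year 1994: gap = -2.4 × (9.9 - 5.34) = -10.944%, loss ≈ 13982 × 10.944/100 ≈ 1530.
Year 1995: gap = -2.4 × (9.38 - 5.34) = -9.696%, loss ≈ 13982 × 9.696/100 ≈ 1356.
Year 1996: gap = -2.4 × (10.37 - 5.34) = -12.072%, loss ≈ 13982 × 12.072/100 ≈ 1688.
Total lost output = 906 + 1530 + 1356 + 1688 = 5480 billion.

€5,480 billion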